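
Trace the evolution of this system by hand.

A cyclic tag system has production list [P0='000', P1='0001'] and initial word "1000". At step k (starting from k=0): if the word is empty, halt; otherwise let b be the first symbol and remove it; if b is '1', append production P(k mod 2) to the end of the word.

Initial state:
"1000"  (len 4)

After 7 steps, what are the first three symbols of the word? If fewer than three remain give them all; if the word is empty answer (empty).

(empty)

t=0: "1000"  (len 4)
t=1: "000000"  (len 6)
t=2: "00000"  (len 5)
t=3: "0000"  (len 4)
t=4: "000"  (len 3)
t=5: "00"  (len 2)
t=6: "0"  (len 1)
t=7: (halted — word empty)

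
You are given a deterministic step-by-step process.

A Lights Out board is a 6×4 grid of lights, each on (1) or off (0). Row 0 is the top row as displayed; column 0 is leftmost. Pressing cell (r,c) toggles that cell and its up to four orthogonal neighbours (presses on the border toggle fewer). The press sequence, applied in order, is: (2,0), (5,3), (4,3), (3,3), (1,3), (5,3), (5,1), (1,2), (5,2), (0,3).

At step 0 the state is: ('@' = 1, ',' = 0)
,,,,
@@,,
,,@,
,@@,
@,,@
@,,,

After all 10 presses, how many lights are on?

step 0: ,,,,
@@,,
,,@,
,@@,
@,,@
@,,,
step 1: ,,,,
,@,,
@@@,
@@@,
@,,@
@,,,
step 2: ,,,,
,@,,
@@@,
@@@,
@,,,
@,@@
step 3: ,,,,
,@,,
@@@,
@@@@
@,@@
@,@,
step 4: ,,,,
,@,,
@@@@
@@,,
@,@,
@,@,
step 5: ,,,@
,@@@
@@@,
@@,,
@,@,
@,@,
step 6: ,,,@
,@@@
@@@,
@@,,
@,@@
@,,@
step 7: ,,,@
,@@@
@@@,
@@,,
@@@@
,@@@
step 8: ,,@@
,,,,
@@,,
@@,,
@@@@
,@@@
step 9: ,,@@
,,,,
@@,,
@@,,
@@,@
,,,,
step 10: ,,,,
,,,@
@@,,
@@,,
@@,@
,,,,

8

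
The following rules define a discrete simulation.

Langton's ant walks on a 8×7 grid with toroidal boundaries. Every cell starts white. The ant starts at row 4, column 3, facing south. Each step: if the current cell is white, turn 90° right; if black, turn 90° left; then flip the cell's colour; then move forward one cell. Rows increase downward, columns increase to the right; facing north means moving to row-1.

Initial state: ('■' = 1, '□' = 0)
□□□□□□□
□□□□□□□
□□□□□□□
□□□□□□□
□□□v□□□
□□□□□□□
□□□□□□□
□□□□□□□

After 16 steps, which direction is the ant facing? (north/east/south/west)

south

[0] □□□□□□□
□□□□□□□
□□□□□□□
□□□□□□□
□□□v□□□
□□□□□□□
□□□□□□□
□□□□□□□
[1] □□□□□□□
□□□□□□□
□□□□□□□
□□□□□□□
□□<■□□□
□□□□□□□
□□□□□□□
□□□□□□□
[2] □□□□□□□
□□□□□□□
□□□□□□□
□□^□□□□
□□■■□□□
□□□□□□□
□□□□□□□
□□□□□□□
[3] □□□□□□□
□□□□□□□
□□□□□□□
□□■>□□□
□□■■□□□
□□□□□□□
□□□□□□□
□□□□□□□
[4] □□□□□□□
□□□□□□□
□□□□□□□
□□■■□□□
□□■v□□□
□□□□□□□
□□□□□□□
□□□□□□□
[5] □□□□□□□
□□□□□□□
□□□□□□□
□□■■□□□
□□■□>□□
□□□□□□□
□□□□□□□
□□□□□□□
[6] □□□□□□□
□□□□□□□
□□□□□□□
□□■■□□□
□□■□■□□
□□□□v□□
□□□□□□□
□□□□□□□
[7] □□□□□□□
□□□□□□□
□□□□□□□
□□■■□□□
□□■□■□□
□□□<■□□
□□□□□□□
□□□□□□□
[8] □□□□□□□
□□□□□□□
□□□□□□□
□□■■□□□
□□■^■□□
□□□■■□□
□□□□□□□
□□□□□□□
[9] □□□□□□□
□□□□□□□
□□□□□□□
□□■■□□□
□□■■>□□
□□□■■□□
□□□□□□□
□□□□□□□
[10] □□□□□□□
□□□□□□□
□□□□□□□
□□■■^□□
□□■■□□□
□□□■■□□
□□□□□□□
□□□□□□□
[11] □□□□□□□
□□□□□□□
□□□□□□□
□□■■■>□
□□■■□□□
□□□■■□□
□□□□□□□
□□□□□□□
[12] □□□□□□□
□□□□□□□
□□□□□□□
□□■■■■□
□□■■□v□
□□□■■□□
□□□□□□□
□□□□□□□
[13] □□□□□□□
□□□□□□□
□□□□□□□
□□■■■■□
□□■■<■□
□□□■■□□
□□□□□□□
□□□□□□□
[14] □□□□□□□
□□□□□□□
□□□□□□□
□□■■^■□
□□■■■■□
□□□■■□□
□□□□□□□
□□□□□□□
[15] □□□□□□□
□□□□□□□
□□□□□□□
□□■<□■□
□□■■■■□
□□□■■□□
□□□□□□□
□□□□□□□
[16] □□□□□□□
□□□□□□□
□□□□□□□
□□■□□■□
□□■v■■□
□□□■■□□
□□□□□□□
□□□□□□□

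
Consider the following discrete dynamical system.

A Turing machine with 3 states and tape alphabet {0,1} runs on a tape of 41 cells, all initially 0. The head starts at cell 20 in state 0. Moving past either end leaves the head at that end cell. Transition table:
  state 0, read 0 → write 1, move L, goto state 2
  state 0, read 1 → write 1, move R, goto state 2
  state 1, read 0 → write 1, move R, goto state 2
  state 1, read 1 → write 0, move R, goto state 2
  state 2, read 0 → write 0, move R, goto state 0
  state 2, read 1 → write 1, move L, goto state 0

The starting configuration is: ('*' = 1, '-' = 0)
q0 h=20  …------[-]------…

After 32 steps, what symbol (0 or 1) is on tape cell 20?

1

gen 0: q0 h=20  …------[-]------…
gen 1: q2 h=19  …------[-]*-----…
gen 2: q0 h=20  …------[*]------…
gen 3: q2 h=21  …-----*[-]------…
gen 4: q0 h=22  …----*-[-]------…
gen 5: q2 h=21  …-----*[-]*-----…
gen 6: q0 h=22  …----*-[*]------…
gen 7: q2 h=23  …---*-*[-]------…
gen 8: q0 h=24  …--*-*-[-]------…
gen 9: q2 h=23  …---*-*[-]*-----…
gen 10: q0 h=24  …--*-*-[*]------…
gen 11: q2 h=25  …-*-*-*[-]------…
gen 12: q0 h=26  …*-*-*-[-]------…
gen 13: q2 h=25  …-*-*-*[-]*-----…
gen 14: q0 h=26  …*-*-*-[*]------…
gen 15: q2 h=27  …-*-*-*[-]------…
gen 16: q0 h=28  …*-*-*-[-]------…
gen 17: q2 h=27  …-*-*-*[-]*-----…
gen 18: q0 h=28  …*-*-*-[*]------…
gen 19: q2 h=29  …-*-*-*[-]------…
gen 20: q0 h=30  …*-*-*-[-]------…
gen 21: q2 h=29  …-*-*-*[-]*-----…
gen 22: q0 h=30  …*-*-*-[*]------…
gen 23: q2 h=31  …-*-*-*[-]------…
gen 24: q0 h=32  …*-*-*-[-]------…
gen 25: q2 h=31  …-*-*-*[-]*-----…
gen 26: q0 h=32  …*-*-*-[*]------…
gen 27: q2 h=33  …-*-*-*[-]------…
gen 28: q0 h=34  …*-*-*-[-]------|
gen 29: q2 h=33  …-*-*-*[-]*-----…
gen 30: q0 h=34  …*-*-*-[*]------|
gen 31: q2 h=35  …-*-*-*[-]-----|
gen 32: q0 h=36  …*-*-*-[-]----|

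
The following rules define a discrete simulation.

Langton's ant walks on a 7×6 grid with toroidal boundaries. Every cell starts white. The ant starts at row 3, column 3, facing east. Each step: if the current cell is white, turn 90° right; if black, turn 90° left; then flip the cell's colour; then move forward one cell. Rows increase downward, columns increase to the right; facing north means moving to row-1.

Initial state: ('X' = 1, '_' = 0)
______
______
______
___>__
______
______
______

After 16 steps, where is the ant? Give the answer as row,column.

3,3

k=0  ______
______
______
___>__
______
______
______
k=1  ______
______
______
___X__
___v__
______
______
k=2  ______
______
______
___X__
__<X__
______
______
k=3  ______
______
______
__^X__
__XX__
______
______
k=4  ______
______
______
__X>__
__XX__
______
______
k=5  ______
______
___^__
__X___
__XX__
______
______
k=6  ______
______
___X>_
__X___
__XX__
______
______
k=7  ______
______
___XX_
__X_v_
__XX__
______
______
k=8  ______
______
___XX_
__X<X_
__XX__
______
______
k=9  ______
______
___^X_
__XXX_
__XX__
______
______
k=10  ______
______
__<_X_
__XXX_
__XX__
______
______
k=11  ______
__^___
__X_X_
__XXX_
__XX__
______
______
k=12  ______
__X>__
__X_X_
__XXX_
__XX__
______
______
k=13  ______
__XX__
__XvX_
__XXX_
__XX__
______
______
k=14  ______
__XX__
__<XX_
__XXX_
__XX__
______
______
k=15  ______
__XX__
___XX_
__vXX_
__XX__
______
______
k=16  ______
__XX__
___XX_
___>X_
__XX__
______
______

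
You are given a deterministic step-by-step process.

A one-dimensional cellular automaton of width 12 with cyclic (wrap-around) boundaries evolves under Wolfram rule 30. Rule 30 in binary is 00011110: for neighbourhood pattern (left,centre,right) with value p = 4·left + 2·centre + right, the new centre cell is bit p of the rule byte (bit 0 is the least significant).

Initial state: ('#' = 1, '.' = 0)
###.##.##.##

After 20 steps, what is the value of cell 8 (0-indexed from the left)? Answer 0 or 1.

1

[0] ###.##.##.##
[1] ....#..#..#.
[2] ...#########
[3] #.##........
[4] #.#.#......#
[5] ..#.##....##
[6] ###.#.#..##.
[7] #...#.####..
[8] ##.##.#...##
[9] ...#..##.##.
[10] ..#####..#.#
[11] ###....###.#
[12] ...#..##...#
[13] #.#####.#.##
[14] ..#.....#.#.
[15] .###...##.##
[16] .#..#.##..#.
[17] #####.#.####
[18] ......#.#...
[19] .....##.##..
[20] ....##..#.#.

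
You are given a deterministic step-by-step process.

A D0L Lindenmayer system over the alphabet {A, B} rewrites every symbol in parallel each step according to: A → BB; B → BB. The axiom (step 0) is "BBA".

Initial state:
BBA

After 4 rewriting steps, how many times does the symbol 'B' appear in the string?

k=0  BBA
k=1  BBBBBB
k=2  BBBBBBBBBBBB
k=3  BBBBBBBBBBBBBBBBBBBBBBBB
k=4  BBBBBBBBBBBBBBBBBBBBBBBBBBBBBBBBBBBBBBBBBBBBBBBB

48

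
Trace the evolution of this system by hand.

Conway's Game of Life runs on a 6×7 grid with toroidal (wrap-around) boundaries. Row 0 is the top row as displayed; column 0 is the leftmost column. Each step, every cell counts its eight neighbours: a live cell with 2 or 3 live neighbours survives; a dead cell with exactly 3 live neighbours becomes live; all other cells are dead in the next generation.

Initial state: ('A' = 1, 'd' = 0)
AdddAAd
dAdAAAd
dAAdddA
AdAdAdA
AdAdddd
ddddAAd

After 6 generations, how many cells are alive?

1

0) AdddAAd
dAdAAAd
dAAdddA
AdAdAdA
AdAdddd
ddddAAd
1) ddddddd
dAdAddd
ddddddA
ddAddAA
AdddAdd
dAdAAAd
2) dddAddd
ddddddd
AdAddAA
AddddAA
AAAdddd
dddAAAd
3) dddAddd
ddddddA
AAdddAd
ddAddAd
AAAAddd
dAdAAdd
4) ddAAAdd
AdddddA
AAdddAd
dddAAdd
Adddddd
AAddAdd
5) ddAAAAA
AdAAAAA
AAddAAd
AAddAdA
AAdAAdd
AAAdAdd
6) ddddddd
ddddddd
ddddddd
ddddddd
ddddAdd
ddddddd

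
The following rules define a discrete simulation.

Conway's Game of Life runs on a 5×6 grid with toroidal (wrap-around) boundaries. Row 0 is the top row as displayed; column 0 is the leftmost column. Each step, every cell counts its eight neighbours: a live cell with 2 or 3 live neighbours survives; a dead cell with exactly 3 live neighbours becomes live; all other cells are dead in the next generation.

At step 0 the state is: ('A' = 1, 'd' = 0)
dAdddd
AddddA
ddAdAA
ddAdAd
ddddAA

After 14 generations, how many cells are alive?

step 0: dAdddd
AddddA
ddAdAA
ddAdAd
ddddAA
step 1: ddddAd
AAddAA
AAddAd
dddddd
dddAAA
step 2: dddddd
dAdAAd
dAddAd
AddAdd
dddAAA
step 3: ddAddA
ddAAAd
AAddAA
AdAAdd
dddAAA
step 4: ddAddA
ddAddd
Addddd
ddAddd
AAdddA
step 5: ddAddA
dAdddd
dAdddd
dddddA
AAAddA
step 6: ddAddA
AAAddd
Addddd
ddAddA
dAAdAA
step 7: ddddAA
AdAddA
AdAddA
ddAAAA
dAAdAA
step 8: ddAddd
dddAdd
ddAddd
dddddd
dAAddd
step 9: dAAAdd
ddAAdd
dddddd
dAAddd
dAAddd
step 10: dddddd
dAdAdd
dAdAdd
dAAddd
Addddd
step 11: dddddd
dddddd
AAdAdd
AAAddd
dAdddd
step 12: dddddd
dddddd
Addddd
dddddd
AAAddd
step 13: dAdddd
dddddd
dddddd
Addddd
dAdddd
step 14: dddddd
dddddd
dddddd
dddddd
AAdddd

2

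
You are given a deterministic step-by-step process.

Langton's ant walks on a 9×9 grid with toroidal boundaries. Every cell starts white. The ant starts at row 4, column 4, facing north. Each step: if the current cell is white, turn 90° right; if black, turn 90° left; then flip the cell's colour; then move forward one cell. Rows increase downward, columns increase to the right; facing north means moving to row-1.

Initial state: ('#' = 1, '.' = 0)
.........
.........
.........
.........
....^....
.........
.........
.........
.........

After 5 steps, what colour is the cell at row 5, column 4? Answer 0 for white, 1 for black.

[0] .........
.........
.........
.........
....^....
.........
.........
.........
.........
[1] .........
.........
.........
.........
....#>...
.........
.........
.........
.........
[2] .........
.........
.........
.........
....##...
.....v...
.........
.........
.........
[3] .........
.........
.........
.........
....##...
....<#...
.........
.........
.........
[4] .........
.........
.........
.........
....^#...
....##...
.........
.........
.........
[5] .........
.........
.........
.........
...<.#...
....##...
.........
.........
.........

1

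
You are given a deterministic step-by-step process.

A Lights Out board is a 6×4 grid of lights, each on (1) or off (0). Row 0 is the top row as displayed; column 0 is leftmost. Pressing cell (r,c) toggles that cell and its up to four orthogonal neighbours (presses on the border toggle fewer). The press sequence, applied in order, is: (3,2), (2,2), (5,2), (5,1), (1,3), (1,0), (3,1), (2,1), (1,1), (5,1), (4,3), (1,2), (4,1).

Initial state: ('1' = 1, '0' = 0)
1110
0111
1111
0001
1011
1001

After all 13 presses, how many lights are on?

15

step 0: 1110
0111
1111
0001
1011
1001
step 1: 1110
0111
1101
0110
1001
1001
step 2: 1110
0101
1010
0100
1001
1001
step 3: 1110
0101
1010
0100
1011
1110
step 4: 1110
0101
1010
0100
1111
0000
step 5: 1111
0110
1011
0100
1111
0000
step 6: 0111
1010
0011
0100
1111
0000
step 7: 0111
1010
0111
1010
1011
0000
step 8: 0111
1110
1001
1110
1011
0000
step 9: 0011
0000
1101
1110
1011
0000
step 10: 0011
0000
1101
1110
1111
1110
step 11: 0011
0000
1101
1111
1100
1111
step 12: 0001
0111
1111
1111
1100
1111
step 13: 0001
0111
1111
1011
0010
1011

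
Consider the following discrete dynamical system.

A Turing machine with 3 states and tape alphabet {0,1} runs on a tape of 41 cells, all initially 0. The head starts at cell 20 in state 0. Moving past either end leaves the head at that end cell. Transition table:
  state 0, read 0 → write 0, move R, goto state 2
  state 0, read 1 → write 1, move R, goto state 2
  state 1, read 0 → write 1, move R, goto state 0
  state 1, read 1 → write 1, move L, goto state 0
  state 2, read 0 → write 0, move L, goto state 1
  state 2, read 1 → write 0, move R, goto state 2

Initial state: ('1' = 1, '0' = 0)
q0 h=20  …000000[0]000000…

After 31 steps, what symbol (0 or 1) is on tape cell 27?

1

k=0  q0 h=20  …000000[0]000000…
k=1  q2 h=21  …000000[0]000000…
k=2  q1 h=20  …000000[0]000000…
k=3  q0 h=21  …000001[0]000000…
k=4  q2 h=22  …000010[0]000000…
k=5  q1 h=21  …000001[0]000000…
k=6  q0 h=22  …000011[0]000000…
k=7  q2 h=23  …000110[0]000000…
k=8  q1 h=22  …000011[0]000000…
k=9  q0 h=23  …000111[0]000000…
k=10  q2 h=24  …001110[0]000000…
k=11  q1 h=23  …000111[0]000000…
k=12  q0 h=24  …001111[0]000000…
k=13  q2 h=25  …011110[0]000000…
k=14  q1 h=24  …001111[0]000000…
k=15  q0 h=25  …011111[0]000000…
k=16  q2 h=26  …111110[0]000000…
k=17  q1 h=25  …011111[0]000000…
k=18  q0 h=26  …111111[0]000000…
k=19  q2 h=27  …111110[0]000000…
k=20  q1 h=26  …111111[0]000000…
k=21  q0 h=27  …111111[0]000000…
k=22  q2 h=28  …111110[0]000000…
k=23  q1 h=27  …111111[0]000000…
k=24  q0 h=28  …111111[0]000000…
k=25  q2 h=29  …111110[0]000000…
k=26  q1 h=28  …111111[0]000000…
k=27  q0 h=29  …111111[0]000000…
k=28  q2 h=30  …111110[0]000000…
k=29  q1 h=29  …111111[0]000000…
k=30  q0 h=30  …111111[0]000000…
k=31  q2 h=31  …111110[0]000000…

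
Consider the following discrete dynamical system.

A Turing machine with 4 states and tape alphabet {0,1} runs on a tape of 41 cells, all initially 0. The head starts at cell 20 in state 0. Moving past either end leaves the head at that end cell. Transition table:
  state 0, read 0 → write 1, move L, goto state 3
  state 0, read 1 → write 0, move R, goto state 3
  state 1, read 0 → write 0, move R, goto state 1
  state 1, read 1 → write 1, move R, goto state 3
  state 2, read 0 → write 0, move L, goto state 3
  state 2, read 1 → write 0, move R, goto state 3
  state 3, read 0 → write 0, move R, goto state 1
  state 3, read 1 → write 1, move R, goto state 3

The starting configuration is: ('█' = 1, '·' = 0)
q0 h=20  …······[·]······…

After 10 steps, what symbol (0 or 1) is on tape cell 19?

0

gen 0: q0 h=20  …······[·]······…
gen 1: q3 h=19  …······[·]█·····…
gen 2: q1 h=20  …······[█]······…
gen 3: q3 h=21  …·····█[·]······…
gen 4: q1 h=22  …····█·[·]······…
gen 5: q1 h=23  …···█··[·]······…
gen 6: q1 h=24  …··█···[·]······…
gen 7: q1 h=25  …·█····[·]······…
gen 8: q1 h=26  …█·····[·]······…
gen 9: q1 h=27  …······[·]······…
gen 10: q1 h=28  …······[·]······…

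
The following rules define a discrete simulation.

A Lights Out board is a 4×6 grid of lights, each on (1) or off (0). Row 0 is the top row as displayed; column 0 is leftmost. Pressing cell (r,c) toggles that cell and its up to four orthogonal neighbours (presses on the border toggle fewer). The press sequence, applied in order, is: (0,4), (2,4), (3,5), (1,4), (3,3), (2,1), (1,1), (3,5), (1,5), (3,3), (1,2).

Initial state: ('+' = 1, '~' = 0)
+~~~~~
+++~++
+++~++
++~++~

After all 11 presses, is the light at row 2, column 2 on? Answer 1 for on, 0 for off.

k=0  +~~~~~
+++~++
+++~++
++~++~
k=1  +~~+++
+++~~+
+++~++
++~++~
k=2  +~~+++
+++~++
++++~~
++~+~~
k=3  +~~+++
+++~++
++++~+
++~+++
k=4  +~~+~+
++++~~
++++++
++~+++
k=5  +~~+~+
++++~~
+++~++
+++~~+
k=6  +~~+~+
+~++~~
~~~~++
+~+~~+
k=7  ++~+~+
~+~+~~
~+~~++
+~+~~+
k=8  ++~+~+
~+~+~~
~+~~+~
+~+~+~
k=9  ++~+~~
~+~+++
~+~~++
+~+~+~
k=10  ++~+~~
~+~+++
~+~+++
+~~+~~
k=11  ++++~~
~~+~++
~+++++
+~~+~~

1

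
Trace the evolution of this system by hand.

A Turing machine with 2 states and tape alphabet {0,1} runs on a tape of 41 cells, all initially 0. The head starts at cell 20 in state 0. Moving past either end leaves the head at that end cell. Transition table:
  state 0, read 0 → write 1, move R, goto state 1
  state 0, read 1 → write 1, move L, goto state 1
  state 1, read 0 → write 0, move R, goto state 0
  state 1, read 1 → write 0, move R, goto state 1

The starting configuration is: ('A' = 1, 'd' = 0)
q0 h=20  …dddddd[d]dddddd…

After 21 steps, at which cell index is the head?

40

k=0  q0 h=20  …dddddd[d]dddddd…
k=1  q1 h=21  …dddddA[d]dddddd…
k=2  q0 h=22  …ddddAd[d]dddddd…
k=3  q1 h=23  …dddAdA[d]dddddd…
k=4  q0 h=24  …ddAdAd[d]dddddd…
k=5  q1 h=25  …dAdAdA[d]dddddd…
k=6  q0 h=26  …AdAdAd[d]dddddd…
k=7  q1 h=27  …dAdAdA[d]dddddd…
k=8  q0 h=28  …AdAdAd[d]dddddd…
k=9  q1 h=29  …dAdAdA[d]dddddd…
k=10  q0 h=30  …AdAdAd[d]dddddd…
k=11  q1 h=31  …dAdAdA[d]dddddd…
k=12  q0 h=32  …AdAdAd[d]dddddd…
k=13  q1 h=33  …dAdAdA[d]dddddd…
k=14  q0 h=34  …AdAdAd[d]dddddd|
k=15  q1 h=35  …dAdAdA[d]ddddd|
k=16  q0 h=36  …AdAdAd[d]dddd|
k=17  q1 h=37  …dAdAdA[d]ddd|
k=18  q0 h=38  …AdAdAd[d]dd|
k=19  q1 h=39  …dAdAdA[d]d|
k=20  q0 h=40  …AdAdAd[d]|
k=21  q1 h=40  …AdAdAd[A]|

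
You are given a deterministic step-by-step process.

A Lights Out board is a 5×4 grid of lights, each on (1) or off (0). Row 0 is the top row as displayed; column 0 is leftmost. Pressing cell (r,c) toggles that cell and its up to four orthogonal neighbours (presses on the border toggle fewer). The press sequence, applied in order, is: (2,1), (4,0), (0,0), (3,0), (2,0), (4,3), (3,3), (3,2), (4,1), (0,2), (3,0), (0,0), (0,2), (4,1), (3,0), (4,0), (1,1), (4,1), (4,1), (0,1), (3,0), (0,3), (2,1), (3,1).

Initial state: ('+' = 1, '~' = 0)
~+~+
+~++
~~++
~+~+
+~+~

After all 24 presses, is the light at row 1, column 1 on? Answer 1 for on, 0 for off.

[0] ~+~+
+~++
~~++
~+~+
+~+~
[1] ~+~+
++++
++~+
~~~+
+~+~
[2] ~+~+
++++
++~+
+~~+
~++~
[3] +~~+
~+++
++~+
+~~+
~++~
[4] +~~+
~+++
~+~+
~+~+
+++~
[5] +~~+
++++
+~~+
++~+
+++~
[6] +~~+
++++
+~~+
++~~
++~+
[7] +~~+
++++
+~~~
++++
++~~
[8] +~~+
++++
+~+~
+~~~
+++~
[9] +~~+
++++
+~+~
++~~
~~~~
[10] +++~
++~+
+~+~
++~~
~~~~
[11] +++~
++~+
~~+~
~~~~
+~~~
[12] ~~+~
~+~+
~~+~
~~~~
+~~~
[13] ~+~+
~+++
~~+~
~~~~
+~~~
[14] ~+~+
~+++
~~+~
~+~~
~++~
[15] ~+~+
~+++
+~+~
+~~~
+++~
[16] ~+~+
~+++
+~+~
~~~~
~~+~
[17] ~~~+
+~~+
+++~
~~~~
~~+~
[18] ~~~+
+~~+
+++~
~+~~
++~~
[19] ~~~+
+~~+
+++~
~~~~
~~+~
[20] ++++
++~+
+++~
~~~~
~~+~
[21] ++++
++~+
~++~
++~~
+~+~
[22] ++~~
++~~
~++~
++~~
+~+~
[23] ++~~
+~~~
+~~~
+~~~
+~+~
[24] ++~~
+~~~
++~~
~++~
+++~

0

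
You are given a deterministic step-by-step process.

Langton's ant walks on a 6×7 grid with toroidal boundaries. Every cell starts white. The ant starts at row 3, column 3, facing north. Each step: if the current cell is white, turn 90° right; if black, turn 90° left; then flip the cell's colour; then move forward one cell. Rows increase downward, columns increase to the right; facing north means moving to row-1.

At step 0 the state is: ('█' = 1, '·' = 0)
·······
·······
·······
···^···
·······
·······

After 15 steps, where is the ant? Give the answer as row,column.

4,3

k=0  ·······
·······
·······
···^···
·······
·······
k=1  ·······
·······
·······
···█>··
·······
·······
k=2  ·······
·······
·······
···██··
····v··
·······
k=3  ·······
·······
·······
···██··
···<█··
·······
k=4  ·······
·······
·······
···^█··
···██··
·······
k=5  ·······
·······
·······
··<·█··
···██··
·······
k=6  ·······
·······
··^····
··█·█··
···██··
·······
k=7  ·······
·······
··█>···
··█·█··
···██··
·······
k=8  ·······
·······
··██···
··█v█··
···██··
·······
k=9  ·······
·······
··██···
··<██··
···██··
·······
k=10  ·······
·······
··██···
···██··
··v██··
·······
k=11  ·······
·······
··██···
···██··
·<███··
·······
k=12  ·······
·······
··██···
·^·██··
·████··
·······
k=13  ·······
·······
··██···
·█>██··
·████··
·······
k=14  ·······
·······
··██···
·████··
·█v██··
·······
k=15  ·······
·······
··██···
·████··
·█·>█··
·······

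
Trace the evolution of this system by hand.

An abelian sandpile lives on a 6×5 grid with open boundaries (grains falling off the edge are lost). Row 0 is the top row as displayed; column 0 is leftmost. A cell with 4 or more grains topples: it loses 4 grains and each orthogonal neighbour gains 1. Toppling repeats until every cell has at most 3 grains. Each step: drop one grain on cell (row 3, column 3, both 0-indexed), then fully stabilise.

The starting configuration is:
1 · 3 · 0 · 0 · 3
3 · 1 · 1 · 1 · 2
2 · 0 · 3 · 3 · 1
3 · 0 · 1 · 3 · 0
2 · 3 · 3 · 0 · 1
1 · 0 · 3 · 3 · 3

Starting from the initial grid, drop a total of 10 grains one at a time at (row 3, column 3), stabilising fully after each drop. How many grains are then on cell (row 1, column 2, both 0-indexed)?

2

k=0  1 · 3 · 0 · 0 · 3
3 · 1 · 1 · 1 · 2
2 · 0 · 3 · 3 · 1
3 · 0 · 1 · 3 · 0
2 · 3 · 3 · 0 · 1
1 · 0 · 3 · 3 · 3
k=1  1 · 3 · 0 · 0 · 3
3 · 1 · 2 · 2 · 2
2 · 1 · 0 · 1 · 2
3 · 0 · 3 · 1 · 1
2 · 3 · 3 · 1 · 1
1 · 0 · 3 · 3 · 3
k=2  1 · 3 · 0 · 0 · 3
3 · 1 · 2 · 2 · 2
2 · 1 · 0 · 1 · 2
3 · 0 · 3 · 2 · 1
2 · 3 · 3 · 1 · 1
1 · 0 · 3 · 3 · 3
k=3  1 · 3 · 0 · 0 · 3
3 · 1 · 2 · 2 · 2
2 · 1 · 0 · 1 · 2
3 · 0 · 3 · 3 · 1
2 · 3 · 3 · 1 · 1
1 · 0 · 3 · 3 · 3
k=4  1 · 3 · 0 · 0 · 3
3 · 1 · 2 · 2 · 2
2 · 1 · 1 · 2 · 2
3 · 2 · 1 · 2 · 2
3 · 0 · 3 · 0 · 3
1 · 2 · 1 · 2 · 0
k=5  1 · 3 · 0 · 0 · 3
3 · 1 · 2 · 2 · 2
2 · 1 · 1 · 2 · 2
3 · 2 · 1 · 3 · 2
3 · 0 · 3 · 0 · 3
1 · 2 · 1 · 2 · 0
k=6  1 · 3 · 0 · 0 · 3
3 · 1 · 2 · 2 · 2
2 · 1 · 1 · 3 · 2
3 · 2 · 2 · 0 · 3
3 · 0 · 3 · 1 · 3
1 · 2 · 1 · 2 · 0
k=7  1 · 3 · 0 · 0 · 3
3 · 1 · 2 · 2 · 2
2 · 1 · 1 · 3 · 2
3 · 2 · 2 · 1 · 3
3 · 0 · 3 · 1 · 3
1 · 2 · 1 · 2 · 0
k=8  1 · 3 · 0 · 0 · 3
3 · 1 · 2 · 2 · 2
2 · 1 · 1 · 3 · 2
3 · 2 · 2 · 2 · 3
3 · 0 · 3 · 1 · 3
1 · 2 · 1 · 2 · 0
k=9  1 · 3 · 0 · 0 · 3
3 · 1 · 2 · 2 · 2
2 · 1 · 1 · 3 · 2
3 · 2 · 2 · 3 · 3
3 · 0 · 3 · 1 · 3
1 · 2 · 1 · 2 · 0
k=10  1 · 3 · 0 · 0 · 3
3 · 1 · 2 · 3 · 3
2 · 1 · 2 · 1 · 0
3 · 2 · 3 · 2 · 2
3 · 0 · 3 · 3 · 0
1 · 2 · 1 · 2 · 1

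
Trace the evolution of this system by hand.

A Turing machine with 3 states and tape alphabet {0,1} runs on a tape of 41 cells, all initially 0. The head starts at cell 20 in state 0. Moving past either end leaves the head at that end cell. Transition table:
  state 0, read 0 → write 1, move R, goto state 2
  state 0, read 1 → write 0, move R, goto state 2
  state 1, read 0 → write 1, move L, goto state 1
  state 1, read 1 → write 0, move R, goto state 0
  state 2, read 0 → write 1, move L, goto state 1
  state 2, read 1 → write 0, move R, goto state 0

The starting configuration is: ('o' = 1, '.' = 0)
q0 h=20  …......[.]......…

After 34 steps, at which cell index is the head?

7

t=0: q0 h=20  …......[.]......…
t=1: q2 h=21  ….....o[.]......…
t=2: q1 h=20  …......[o]o.....…
t=3: q0 h=21  …......[o]......…
t=4: q2 h=22  …......[.]......…
t=5: q1 h=21  …......[.]o.....…
t=6: q1 h=20  …......[.]oo....…
t=7: q1 h=19  …......[.]ooo...…
t=8: q1 h=18  …......[.]oooo..…
t=9: q1 h=17  …......[.]ooooo.…
t=10: q1 h=16  …......[.]oooooo…
t=11: q1 h=15  …......[.]oooooo…
t=12: q1 h=14  …......[.]oooooo…
t=13: q1 h=13  …......[.]oooooo…
t=14: q1 h=12  …......[.]oooooo…
t=15: q1 h=11  …......[.]oooooo…
t=16: q1 h=10  …......[.]oooooo…
t=17: q1 h= 9  …......[.]oooooo…
t=18: q1 h= 8  …......[.]oooooo…
t=19: q1 h= 7  …......[.]oooooo…
t=20: q1 h= 6  |......[.]oooooo…
t=21: q1 h= 5  |.....[.]oooooo…
t=22: q1 h= 4  |....[.]oooooo…
t=23: q1 h= 3  |...[.]oooooo…
t=24: q1 h= 2  |..[.]oooooo…
t=25: q1 h= 1  |.[.]oooooo…
t=26: q1 h= 0  |[.]oooooo…
t=27: q1 h= 0  |[o]oooooo…
t=28: q0 h= 1  |.[o]oooooo…
t=29: q2 h= 2  |..[o]oooooo…
t=30: q0 h= 3  |...[o]oooooo…
t=31: q2 h= 4  |....[o]oooooo…
t=32: q0 h= 5  |.....[o]oooooo…
t=33: q2 h= 6  |......[o]oooooo…
t=34: q0 h= 7  …......[o]oooooo…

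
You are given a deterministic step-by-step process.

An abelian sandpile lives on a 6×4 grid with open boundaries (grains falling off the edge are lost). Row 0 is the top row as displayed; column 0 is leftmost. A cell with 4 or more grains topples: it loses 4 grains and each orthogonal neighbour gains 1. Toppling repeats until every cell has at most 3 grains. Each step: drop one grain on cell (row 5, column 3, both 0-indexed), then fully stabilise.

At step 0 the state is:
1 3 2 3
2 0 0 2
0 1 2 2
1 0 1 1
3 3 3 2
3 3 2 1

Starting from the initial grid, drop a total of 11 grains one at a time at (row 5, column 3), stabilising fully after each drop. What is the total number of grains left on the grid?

40

t=0: 1 3 2 3
2 0 0 2
0 1 2 2
1 0 1 1
3 3 3 2
3 3 2 1
t=1: 1 3 2 3
2 0 0 2
0 1 2 2
1 0 1 1
3 3 3 2
3 3 2 2
t=2: 1 3 2 3
2 0 0 2
0 1 2 2
1 0 1 1
3 3 3 2
3 3 2 3
t=3: 1 3 2 3
2 0 0 2
0 1 2 2
1 0 1 1
3 3 3 3
3 3 3 0
t=4: 1 3 2 3
2 0 0 2
0 1 2 2
1 0 1 1
3 3 3 3
3 3 3 1
t=5: 1 3 2 3
2 0 0 2
0 1 2 2
1 0 1 1
3 3 3 3
3 3 3 2
t=6: 1 3 2 3
2 0 0 2
0 1 2 2
1 0 1 1
3 3 3 3
3 3 3 3
t=7: 1 3 2 3
2 0 0 2
0 1 2 2
2 1 2 2
1 2 2 1
1 2 2 2
t=8: 1 3 2 3
2 0 0 2
0 1 2 2
2 1 2 2
1 2 2 1
1 2 2 3
t=9: 1 3 2 3
2 0 0 2
0 1 2 2
2 1 2 2
1 2 2 2
1 2 3 0
t=10: 1 3 2 3
2 0 0 2
0 1 2 2
2 1 2 2
1 2 2 2
1 2 3 1
t=11: 1 3 2 3
2 0 0 2
0 1 2 2
2 1 2 2
1 2 2 2
1 2 3 2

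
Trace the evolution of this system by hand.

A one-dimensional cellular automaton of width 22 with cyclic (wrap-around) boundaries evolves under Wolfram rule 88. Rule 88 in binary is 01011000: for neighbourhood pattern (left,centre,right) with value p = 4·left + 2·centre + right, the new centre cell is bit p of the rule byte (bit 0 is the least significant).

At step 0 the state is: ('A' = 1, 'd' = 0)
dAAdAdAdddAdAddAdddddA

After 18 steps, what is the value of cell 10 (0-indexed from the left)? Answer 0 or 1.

0

k=0  dAAdAdAdddAdAddAdddddA
k=1  dAAddddAdddddAddAddddd
k=2  dAAAddddAdddddAddAdddd
k=3  dAdAAddddAdddddAddAddd
k=4  dddAAAddddAdddddAddAdd
k=5  dddAdAAddddAdddddAddAd
k=6  dddddAAAddddAdddddAddA
k=7  AddddAdAAddddAdddddAdd
k=8  dAdddddAAAddddAdddddAd
k=9  ddAddddAdAAddddAdddddA
k=10  AddAdddddAAAddddAddddd
k=11  dAddAddddAdAAddddAdddd
k=12  ddAddAdddddAAAddddAddd
k=13  dddAddAddddAdAAddddAdd
k=14  ddddAddAdddddAAAddddAd
k=15  dddddAddAddddAdAAddddA
k=16  AdddddAddAdddddAAAdddd
k=17  dAdddddAddAddddAdAAddd
k=18  ddAdddddAddAdddddAAAdd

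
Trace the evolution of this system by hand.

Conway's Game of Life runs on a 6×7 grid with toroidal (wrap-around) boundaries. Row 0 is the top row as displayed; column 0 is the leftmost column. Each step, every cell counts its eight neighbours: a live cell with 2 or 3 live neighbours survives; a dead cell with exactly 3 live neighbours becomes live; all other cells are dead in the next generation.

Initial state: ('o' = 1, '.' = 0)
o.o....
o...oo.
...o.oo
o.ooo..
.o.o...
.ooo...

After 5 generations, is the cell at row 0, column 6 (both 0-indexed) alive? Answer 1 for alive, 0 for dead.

0

0) o.o....
o...oo.
...o.oo
o.ooo..
.o.o...
.ooo...
1) o.o.o.o
oo.ooo.
ooo....
oo...oo
o......
o..o...
2) ..o....
....oo.
...o...
..o....
.......
o..o...
3) ...oo..
...oo..
...oo..
.......
.......
.......
4) ...oo..
..o..o.
...oo..
.......
.......
.......
5) ...oo..
..o..o.
...oo..
.......
.......
.......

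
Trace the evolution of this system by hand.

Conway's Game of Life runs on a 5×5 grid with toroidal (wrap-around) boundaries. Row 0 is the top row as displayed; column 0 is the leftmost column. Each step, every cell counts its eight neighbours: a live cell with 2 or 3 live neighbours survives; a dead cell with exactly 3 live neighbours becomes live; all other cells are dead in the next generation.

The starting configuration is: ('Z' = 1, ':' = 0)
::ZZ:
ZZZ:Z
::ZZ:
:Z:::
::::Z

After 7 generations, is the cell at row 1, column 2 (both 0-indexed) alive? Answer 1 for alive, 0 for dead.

0) ::ZZ:
ZZZ:Z
::ZZ:
:Z:::
::::Z
1) ::Z::
Z:::Z
:::ZZ
::ZZ:
::ZZ:
2) :ZZ:Z
Z:::Z
Z:Z::
:::::
:Z:::
3) :ZZZZ
::Z:Z
ZZ::Z
:Z:::
ZZZ::
4) ::::Z
:::::
:ZZZZ
::::Z
::::Z
5) :::::
Z:Z:Z
Z:ZZZ
::Z:Z
Z::ZZ
6) :Z:::
Z:Z::
::Z::
::Z::
Z::ZZ
7) :ZZZ:
::Z::
::ZZ:
:ZZ:Z
ZZZZZ

1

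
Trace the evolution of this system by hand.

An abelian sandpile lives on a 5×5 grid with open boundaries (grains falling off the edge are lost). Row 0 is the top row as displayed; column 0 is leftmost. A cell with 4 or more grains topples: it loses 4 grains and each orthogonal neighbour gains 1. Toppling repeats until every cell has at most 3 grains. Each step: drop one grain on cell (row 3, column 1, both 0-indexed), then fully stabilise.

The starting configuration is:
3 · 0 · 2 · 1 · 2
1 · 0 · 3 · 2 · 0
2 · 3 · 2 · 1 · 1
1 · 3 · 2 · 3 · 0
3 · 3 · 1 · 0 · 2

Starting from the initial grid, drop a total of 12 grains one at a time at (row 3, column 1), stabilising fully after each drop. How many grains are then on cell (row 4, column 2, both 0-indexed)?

1

[0] 3 · 0 · 2 · 1 · 2
1 · 0 · 3 · 2 · 0
2 · 3 · 2 · 1 · 1
1 · 3 · 2 · 3 · 0
3 · 3 · 1 · 0 · 2
[1] 3 · 0 · 2 · 1 · 2
1 · 1 · 3 · 2 · 0
3 · 0 · 3 · 1 · 1
3 · 2 · 3 · 3 · 0
0 · 1 · 2 · 0 · 2
[2] 3 · 0 · 2 · 1 · 2
1 · 1 · 3 · 2 · 0
3 · 0 · 3 · 1 · 1
3 · 3 · 3 · 3 · 0
0 · 1 · 2 · 0 · 2
[3] 3 · 0 · 3 · 1 · 2
2 · 2 · 0 · 3 · 0
0 · 3 · 1 · 3 · 1
1 · 2 · 2 · 0 · 1
1 · 2 · 3 · 1 · 2
[4] 3 · 0 · 3 · 1 · 2
2 · 2 · 0 · 3 · 0
0 · 3 · 1 · 3 · 1
1 · 3 · 2 · 0 · 1
1 · 2 · 3 · 1 · 2
[5] 3 · 0 · 3 · 1 · 2
2 · 3 · 0 · 3 · 0
1 · 0 · 2 · 3 · 1
2 · 1 · 3 · 0 · 1
1 · 3 · 3 · 1 · 2
[6] 3 · 0 · 3 · 1 · 2
2 · 3 · 0 · 3 · 0
1 · 0 · 2 · 3 · 1
2 · 2 · 3 · 0 · 1
1 · 3 · 3 · 1 · 2
[7] 3 · 0 · 3 · 1 · 2
2 · 3 · 0 · 3 · 0
1 · 0 · 2 · 3 · 1
2 · 3 · 3 · 0 · 1
1 · 3 · 3 · 1 · 2
[8] 3 · 0 · 3 · 1 · 2
2 · 3 · 0 · 3 · 0
1 · 1 · 3 · 3 · 1
3 · 2 · 1 · 1 · 1
2 · 1 · 1 · 2 · 2
[9] 3 · 0 · 3 · 1 · 2
2 · 3 · 0 · 3 · 0
1 · 1 · 3 · 3 · 1
3 · 3 · 1 · 1 · 1
2 · 1 · 1 · 2 · 2
[10] 3 · 0 · 3 · 1 · 2
2 · 3 · 0 · 3 · 0
2 · 2 · 3 · 3 · 1
0 · 1 · 2 · 1 · 1
3 · 2 · 1 · 2 · 2
[11] 3 · 0 · 3 · 1 · 2
2 · 3 · 0 · 3 · 0
2 · 2 · 3 · 3 · 1
0 · 2 · 2 · 1 · 1
3 · 2 · 1 · 2 · 2
[12] 3 · 0 · 3 · 1 · 2
2 · 3 · 0 · 3 · 0
2 · 2 · 3 · 3 · 1
0 · 3 · 2 · 1 · 1
3 · 2 · 1 · 2 · 2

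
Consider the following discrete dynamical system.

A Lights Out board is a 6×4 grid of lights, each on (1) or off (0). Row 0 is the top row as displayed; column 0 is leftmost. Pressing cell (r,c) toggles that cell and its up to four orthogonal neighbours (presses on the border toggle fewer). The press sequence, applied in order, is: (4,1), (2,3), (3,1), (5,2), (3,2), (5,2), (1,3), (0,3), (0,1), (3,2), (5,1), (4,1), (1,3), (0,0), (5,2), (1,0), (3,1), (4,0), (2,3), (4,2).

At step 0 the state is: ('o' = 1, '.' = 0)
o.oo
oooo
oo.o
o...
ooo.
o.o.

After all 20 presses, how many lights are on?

0) o.oo
oooo
oo.o
o...
ooo.
o.o.
1) o.oo
oooo
oo.o
oo..
....
ooo.
2) o.oo
ooo.
ooo.
oo.o
....
ooo.
3) o.oo
ooo.
o.o.
..oo
.o..
ooo.
4) o.oo
ooo.
o.o.
..oo
.oo.
o..o
5) o.oo
ooo.
o...
.o..
.o..
o..o
6) o.oo
ooo.
o...
.o..
.oo.
ooo.
7) o.o.
oo.o
o..o
.o..
.oo.
ooo.
8) o..o
oo..
o..o
.o..
.oo.
ooo.
9) .ooo
o...
o..o
.o..
.oo.
ooo.
10) .ooo
o...
o.oo
..oo
.o..
ooo.
11) .ooo
o...
o.oo
..oo
....
....
12) .ooo
o...
o.oo
.ooo
ooo.
.o..
13) .oo.
o.oo
o.o.
.ooo
ooo.
.o..
14) o.o.
..oo
o.o.
.ooo
ooo.
.o..
15) o.o.
..oo
o.o.
.ooo
oo..
..oo
16) ..o.
oooo
..o.
.ooo
oo..
..oo
17) ..o.
oooo
.oo.
o..o
o...
..oo
18) ..o.
oooo
.oo.
...o
.o..
o.oo
19) ..o.
ooo.
.o.o
....
.o..
o.oo
20) ..o.
ooo.
.o.o
..o.
..oo
o..o

11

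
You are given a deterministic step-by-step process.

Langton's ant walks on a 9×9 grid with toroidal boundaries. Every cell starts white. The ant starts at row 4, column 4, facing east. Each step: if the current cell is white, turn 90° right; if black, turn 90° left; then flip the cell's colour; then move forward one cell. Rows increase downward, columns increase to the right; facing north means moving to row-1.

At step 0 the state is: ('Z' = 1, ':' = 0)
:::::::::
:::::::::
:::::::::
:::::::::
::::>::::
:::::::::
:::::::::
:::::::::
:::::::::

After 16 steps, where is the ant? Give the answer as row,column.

t=0: :::::::::
:::::::::
:::::::::
:::::::::
::::>::::
:::::::::
:::::::::
:::::::::
:::::::::
t=1: :::::::::
:::::::::
:::::::::
:::::::::
::::Z::::
::::v::::
:::::::::
:::::::::
:::::::::
t=2: :::::::::
:::::::::
:::::::::
:::::::::
::::Z::::
:::<Z::::
:::::::::
:::::::::
:::::::::
t=3: :::::::::
:::::::::
:::::::::
:::::::::
:::^Z::::
:::ZZ::::
:::::::::
:::::::::
:::::::::
t=4: :::::::::
:::::::::
:::::::::
:::::::::
:::Z>::::
:::ZZ::::
:::::::::
:::::::::
:::::::::
t=5: :::::::::
:::::::::
:::::::::
::::^::::
:::Z:::::
:::ZZ::::
:::::::::
:::::::::
:::::::::
t=6: :::::::::
:::::::::
:::::::::
::::Z>:::
:::Z:::::
:::ZZ::::
:::::::::
:::::::::
:::::::::
t=7: :::::::::
:::::::::
:::::::::
::::ZZ:::
:::Z:v:::
:::ZZ::::
:::::::::
:::::::::
:::::::::
t=8: :::::::::
:::::::::
:::::::::
::::ZZ:::
:::Z<Z:::
:::ZZ::::
:::::::::
:::::::::
:::::::::
t=9: :::::::::
:::::::::
:::::::::
::::^Z:::
:::ZZZ:::
:::ZZ::::
:::::::::
:::::::::
:::::::::
t=10: :::::::::
:::::::::
:::::::::
:::<:Z:::
:::ZZZ:::
:::ZZ::::
:::::::::
:::::::::
:::::::::
t=11: :::::::::
:::::::::
:::^:::::
:::Z:Z:::
:::ZZZ:::
:::ZZ::::
:::::::::
:::::::::
:::::::::
t=12: :::::::::
:::::::::
:::Z>::::
:::Z:Z:::
:::ZZZ:::
:::ZZ::::
:::::::::
:::::::::
:::::::::
t=13: :::::::::
:::::::::
:::ZZ::::
:::ZvZ:::
:::ZZZ:::
:::ZZ::::
:::::::::
:::::::::
:::::::::
t=14: :::::::::
:::::::::
:::ZZ::::
:::<ZZ:::
:::ZZZ:::
:::ZZ::::
:::::::::
:::::::::
:::::::::
t=15: :::::::::
:::::::::
:::ZZ::::
::::ZZ:::
:::vZZ:::
:::ZZ::::
:::::::::
:::::::::
:::::::::
t=16: :::::::::
:::::::::
:::ZZ::::
::::ZZ:::
::::>Z:::
:::ZZ::::
:::::::::
:::::::::
:::::::::

4,4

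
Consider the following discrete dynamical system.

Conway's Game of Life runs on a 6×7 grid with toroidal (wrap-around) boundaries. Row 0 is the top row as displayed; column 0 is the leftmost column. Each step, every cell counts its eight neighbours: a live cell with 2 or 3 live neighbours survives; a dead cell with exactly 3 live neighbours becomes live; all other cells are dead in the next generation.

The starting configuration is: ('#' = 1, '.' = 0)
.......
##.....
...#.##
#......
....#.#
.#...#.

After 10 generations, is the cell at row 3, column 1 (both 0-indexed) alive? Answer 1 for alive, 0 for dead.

0

0) .......
##.....
...#.##
#......
....#.#
.#...#.
1) ##.....
#.....#
.#....#
#...#..
#....##
.....#.
2) ##.....
......#
.#...##
.#.....
#...##.
.#...#.
3) ##....#
.#...##
.....##
.#..#..
##..###
.#..##.
4) .##.#..
.#.....
....#.#
.#..#..
.###..#
..#.#..
5) .##....
####.#.
#....#.
.#..#..
##..##.
#...##.
6) .....#.
#..##..
#..#.#.
.#..#..
##.#...
#.####.
7) .##..#.
...#.#.
####.##
.#.##.#
#....##
#.##.#.
8) .#...#.
...#.#.
.#.....
...#...
.......
#.##.#.
9) .#.#.#.
..#.#..
..#.#..
.......
..###..
.##.#.#
10) ##...#.
.##.##.
.......
..#.#..
.##.##.
##.....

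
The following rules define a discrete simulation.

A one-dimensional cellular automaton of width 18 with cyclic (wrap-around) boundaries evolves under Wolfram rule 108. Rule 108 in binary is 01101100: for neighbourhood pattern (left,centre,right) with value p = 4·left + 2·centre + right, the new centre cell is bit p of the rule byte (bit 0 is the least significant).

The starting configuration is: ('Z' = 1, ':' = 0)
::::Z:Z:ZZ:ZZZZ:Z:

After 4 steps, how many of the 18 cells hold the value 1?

4

t=0: ::::Z:Z:ZZ:ZZZZ:Z:
t=1: ::::ZZZZZZZZ::ZZZ:
t=2: ::::Z::::::Z::Z:Z:
t=3: ::::Z::::::Z::ZZZ:
t=4: ::::Z::::::Z::Z:Z:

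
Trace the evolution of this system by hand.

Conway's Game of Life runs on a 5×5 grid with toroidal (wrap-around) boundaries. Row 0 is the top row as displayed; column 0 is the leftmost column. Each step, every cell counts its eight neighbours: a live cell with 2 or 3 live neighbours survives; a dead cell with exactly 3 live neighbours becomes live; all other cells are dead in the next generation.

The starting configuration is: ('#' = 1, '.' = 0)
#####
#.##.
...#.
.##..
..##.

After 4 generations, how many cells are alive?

0) #####
#.##.
...#.
.##..
..##.
1) #....
#....
...##
.#...
.....
2) .....
#....
#...#
.....
.....
3) .....
#...#
#...#
.....
.....
4) .....
#...#
#...#
.....
.....

4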